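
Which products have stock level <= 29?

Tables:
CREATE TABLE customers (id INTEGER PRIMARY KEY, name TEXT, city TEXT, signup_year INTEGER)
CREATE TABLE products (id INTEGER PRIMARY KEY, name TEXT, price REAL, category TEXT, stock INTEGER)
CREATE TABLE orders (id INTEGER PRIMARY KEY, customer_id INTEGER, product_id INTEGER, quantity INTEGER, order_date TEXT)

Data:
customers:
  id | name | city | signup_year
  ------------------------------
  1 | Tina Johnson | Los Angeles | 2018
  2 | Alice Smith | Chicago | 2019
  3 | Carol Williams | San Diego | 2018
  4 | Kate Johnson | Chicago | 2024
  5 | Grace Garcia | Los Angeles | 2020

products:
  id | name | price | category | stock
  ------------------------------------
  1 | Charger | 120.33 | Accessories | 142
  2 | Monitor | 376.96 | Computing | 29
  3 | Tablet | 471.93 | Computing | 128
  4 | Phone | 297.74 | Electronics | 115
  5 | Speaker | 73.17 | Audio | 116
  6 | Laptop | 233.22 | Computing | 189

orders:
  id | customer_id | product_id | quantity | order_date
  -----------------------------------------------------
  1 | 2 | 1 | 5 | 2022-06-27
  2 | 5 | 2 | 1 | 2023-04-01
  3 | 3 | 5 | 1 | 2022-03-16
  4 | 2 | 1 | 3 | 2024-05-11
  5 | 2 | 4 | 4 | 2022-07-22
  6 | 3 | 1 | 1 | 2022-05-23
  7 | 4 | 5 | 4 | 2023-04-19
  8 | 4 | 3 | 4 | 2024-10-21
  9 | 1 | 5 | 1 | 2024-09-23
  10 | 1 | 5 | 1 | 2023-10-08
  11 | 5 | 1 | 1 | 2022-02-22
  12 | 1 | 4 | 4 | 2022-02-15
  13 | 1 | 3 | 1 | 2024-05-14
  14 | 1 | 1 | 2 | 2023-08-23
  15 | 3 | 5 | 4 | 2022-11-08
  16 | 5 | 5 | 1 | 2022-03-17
SELECT name, stock FROM products WHERE stock <= 29

Execution result:
name | stock
Monitor | 29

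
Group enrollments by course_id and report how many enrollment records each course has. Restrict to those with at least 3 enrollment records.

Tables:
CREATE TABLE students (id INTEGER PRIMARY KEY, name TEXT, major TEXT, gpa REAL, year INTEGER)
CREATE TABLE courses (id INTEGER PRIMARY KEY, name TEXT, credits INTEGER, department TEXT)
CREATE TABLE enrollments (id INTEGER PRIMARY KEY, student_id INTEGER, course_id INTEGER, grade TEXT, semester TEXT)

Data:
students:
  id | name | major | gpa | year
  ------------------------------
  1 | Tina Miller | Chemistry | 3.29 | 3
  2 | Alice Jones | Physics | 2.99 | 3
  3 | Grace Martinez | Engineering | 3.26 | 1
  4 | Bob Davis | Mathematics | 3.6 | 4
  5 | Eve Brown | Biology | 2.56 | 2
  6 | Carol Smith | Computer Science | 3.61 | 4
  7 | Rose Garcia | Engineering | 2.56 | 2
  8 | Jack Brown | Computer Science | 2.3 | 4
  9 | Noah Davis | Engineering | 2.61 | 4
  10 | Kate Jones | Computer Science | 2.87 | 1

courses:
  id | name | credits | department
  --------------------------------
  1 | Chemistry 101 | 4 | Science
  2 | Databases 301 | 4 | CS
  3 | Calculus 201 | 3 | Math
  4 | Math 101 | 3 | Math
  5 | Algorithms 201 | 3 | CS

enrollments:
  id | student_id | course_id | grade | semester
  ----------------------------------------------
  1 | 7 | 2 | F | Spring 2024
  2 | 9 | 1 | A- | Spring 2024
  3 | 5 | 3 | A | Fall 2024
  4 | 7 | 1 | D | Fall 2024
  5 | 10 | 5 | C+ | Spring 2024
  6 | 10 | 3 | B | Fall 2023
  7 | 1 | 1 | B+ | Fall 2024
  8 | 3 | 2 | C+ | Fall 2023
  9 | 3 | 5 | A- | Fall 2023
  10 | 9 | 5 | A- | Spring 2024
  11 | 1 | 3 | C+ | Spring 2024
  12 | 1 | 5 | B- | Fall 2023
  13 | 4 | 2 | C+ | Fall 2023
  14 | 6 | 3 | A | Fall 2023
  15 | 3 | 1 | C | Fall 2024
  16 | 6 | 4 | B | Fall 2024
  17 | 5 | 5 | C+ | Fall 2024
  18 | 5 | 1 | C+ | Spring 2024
SELECT course_id, COUNT(*) AS enrollment_count FROM enrollments GROUP BY course_id HAVING COUNT(*) >= 3

Execution result:
course_id | enrollment_count
1 | 5
2 | 3
3 | 4
5 | 5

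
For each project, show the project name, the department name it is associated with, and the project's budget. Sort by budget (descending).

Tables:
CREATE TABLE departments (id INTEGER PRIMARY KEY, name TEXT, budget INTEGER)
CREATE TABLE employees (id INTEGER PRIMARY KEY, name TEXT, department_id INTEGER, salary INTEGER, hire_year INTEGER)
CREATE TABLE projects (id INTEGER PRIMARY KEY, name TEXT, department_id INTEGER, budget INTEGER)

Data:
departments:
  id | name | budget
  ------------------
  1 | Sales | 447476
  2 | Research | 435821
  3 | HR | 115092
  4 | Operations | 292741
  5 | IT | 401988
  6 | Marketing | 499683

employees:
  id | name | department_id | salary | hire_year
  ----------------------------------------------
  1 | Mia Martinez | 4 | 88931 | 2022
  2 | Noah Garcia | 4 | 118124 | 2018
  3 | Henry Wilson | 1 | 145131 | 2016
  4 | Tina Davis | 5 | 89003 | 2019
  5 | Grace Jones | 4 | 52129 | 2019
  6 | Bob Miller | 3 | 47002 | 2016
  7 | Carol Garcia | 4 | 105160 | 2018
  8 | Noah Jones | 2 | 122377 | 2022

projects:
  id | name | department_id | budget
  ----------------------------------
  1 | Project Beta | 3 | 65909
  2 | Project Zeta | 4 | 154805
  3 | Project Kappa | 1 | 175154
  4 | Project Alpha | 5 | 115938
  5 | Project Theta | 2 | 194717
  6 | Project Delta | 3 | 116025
SELECT c.name, p.name AS department, c.budget FROM projects c JOIN departments p ON c.department_id = p.id ORDER BY c.budget DESC

Execution result:
name | department | budget
Project Theta | Research | 194717
Project Kappa | Sales | 175154
Project Zeta | Operations | 154805
Project Delta | HR | 116025
Project Alpha | IT | 115938
Project Beta | HR | 65909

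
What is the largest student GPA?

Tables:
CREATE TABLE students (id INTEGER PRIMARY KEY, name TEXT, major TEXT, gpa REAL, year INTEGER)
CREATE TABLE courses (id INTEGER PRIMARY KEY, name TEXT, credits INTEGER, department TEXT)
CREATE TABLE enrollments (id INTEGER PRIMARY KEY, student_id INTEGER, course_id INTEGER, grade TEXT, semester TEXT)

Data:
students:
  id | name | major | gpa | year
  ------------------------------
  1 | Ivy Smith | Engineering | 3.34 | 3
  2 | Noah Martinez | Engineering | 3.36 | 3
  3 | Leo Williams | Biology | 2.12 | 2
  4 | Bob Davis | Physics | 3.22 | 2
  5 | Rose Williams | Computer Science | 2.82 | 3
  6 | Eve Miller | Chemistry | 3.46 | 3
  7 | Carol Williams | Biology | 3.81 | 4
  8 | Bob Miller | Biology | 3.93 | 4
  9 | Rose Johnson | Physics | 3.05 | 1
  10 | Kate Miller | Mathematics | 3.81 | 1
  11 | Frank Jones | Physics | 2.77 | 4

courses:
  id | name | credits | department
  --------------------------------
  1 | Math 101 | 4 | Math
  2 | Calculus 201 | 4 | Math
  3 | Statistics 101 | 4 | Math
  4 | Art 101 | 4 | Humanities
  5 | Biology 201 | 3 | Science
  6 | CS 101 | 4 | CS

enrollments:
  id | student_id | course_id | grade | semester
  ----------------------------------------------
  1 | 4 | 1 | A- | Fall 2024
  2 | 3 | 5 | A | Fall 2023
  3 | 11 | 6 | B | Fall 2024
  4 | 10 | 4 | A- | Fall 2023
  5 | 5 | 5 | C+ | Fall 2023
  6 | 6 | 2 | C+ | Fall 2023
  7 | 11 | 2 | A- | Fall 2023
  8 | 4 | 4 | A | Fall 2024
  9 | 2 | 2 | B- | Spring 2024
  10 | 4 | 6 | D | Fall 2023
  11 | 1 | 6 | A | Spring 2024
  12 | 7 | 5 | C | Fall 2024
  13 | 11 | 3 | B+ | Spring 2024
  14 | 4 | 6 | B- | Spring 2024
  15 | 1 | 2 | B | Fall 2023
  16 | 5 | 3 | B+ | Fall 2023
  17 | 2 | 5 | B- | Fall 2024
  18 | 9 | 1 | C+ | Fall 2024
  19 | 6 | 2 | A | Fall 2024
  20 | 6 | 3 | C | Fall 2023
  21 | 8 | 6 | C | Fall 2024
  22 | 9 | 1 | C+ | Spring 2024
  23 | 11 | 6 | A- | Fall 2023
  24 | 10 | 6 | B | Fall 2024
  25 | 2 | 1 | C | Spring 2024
SELECT MAX(gpa) FROM students

Execution result:
3.93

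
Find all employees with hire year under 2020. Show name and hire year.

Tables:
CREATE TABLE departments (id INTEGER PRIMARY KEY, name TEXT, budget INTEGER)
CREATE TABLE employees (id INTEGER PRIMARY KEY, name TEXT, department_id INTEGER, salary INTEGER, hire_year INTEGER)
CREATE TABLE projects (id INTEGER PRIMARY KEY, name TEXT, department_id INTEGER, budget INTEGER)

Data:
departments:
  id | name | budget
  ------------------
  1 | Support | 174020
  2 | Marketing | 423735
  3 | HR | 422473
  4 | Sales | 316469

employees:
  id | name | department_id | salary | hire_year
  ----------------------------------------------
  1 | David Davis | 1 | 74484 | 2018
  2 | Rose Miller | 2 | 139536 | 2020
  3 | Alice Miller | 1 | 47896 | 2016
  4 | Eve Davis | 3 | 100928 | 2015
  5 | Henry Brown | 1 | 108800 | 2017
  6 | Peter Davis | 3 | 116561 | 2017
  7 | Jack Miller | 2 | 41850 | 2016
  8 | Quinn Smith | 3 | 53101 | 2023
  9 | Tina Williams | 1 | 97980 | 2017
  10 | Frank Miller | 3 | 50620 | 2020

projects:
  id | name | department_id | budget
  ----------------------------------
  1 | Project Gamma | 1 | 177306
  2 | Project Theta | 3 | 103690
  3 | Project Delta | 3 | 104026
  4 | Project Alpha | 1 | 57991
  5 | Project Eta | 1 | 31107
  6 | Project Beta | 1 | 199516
SELECT name, hire_year FROM employees WHERE hire_year < 2020

Execution result:
name | hire_year
David Davis | 2018
Alice Miller | 2016
Eve Davis | 2015
Henry Brown | 2017
Peter Davis | 2017
Jack Miller | 2016
Tina Williams | 2017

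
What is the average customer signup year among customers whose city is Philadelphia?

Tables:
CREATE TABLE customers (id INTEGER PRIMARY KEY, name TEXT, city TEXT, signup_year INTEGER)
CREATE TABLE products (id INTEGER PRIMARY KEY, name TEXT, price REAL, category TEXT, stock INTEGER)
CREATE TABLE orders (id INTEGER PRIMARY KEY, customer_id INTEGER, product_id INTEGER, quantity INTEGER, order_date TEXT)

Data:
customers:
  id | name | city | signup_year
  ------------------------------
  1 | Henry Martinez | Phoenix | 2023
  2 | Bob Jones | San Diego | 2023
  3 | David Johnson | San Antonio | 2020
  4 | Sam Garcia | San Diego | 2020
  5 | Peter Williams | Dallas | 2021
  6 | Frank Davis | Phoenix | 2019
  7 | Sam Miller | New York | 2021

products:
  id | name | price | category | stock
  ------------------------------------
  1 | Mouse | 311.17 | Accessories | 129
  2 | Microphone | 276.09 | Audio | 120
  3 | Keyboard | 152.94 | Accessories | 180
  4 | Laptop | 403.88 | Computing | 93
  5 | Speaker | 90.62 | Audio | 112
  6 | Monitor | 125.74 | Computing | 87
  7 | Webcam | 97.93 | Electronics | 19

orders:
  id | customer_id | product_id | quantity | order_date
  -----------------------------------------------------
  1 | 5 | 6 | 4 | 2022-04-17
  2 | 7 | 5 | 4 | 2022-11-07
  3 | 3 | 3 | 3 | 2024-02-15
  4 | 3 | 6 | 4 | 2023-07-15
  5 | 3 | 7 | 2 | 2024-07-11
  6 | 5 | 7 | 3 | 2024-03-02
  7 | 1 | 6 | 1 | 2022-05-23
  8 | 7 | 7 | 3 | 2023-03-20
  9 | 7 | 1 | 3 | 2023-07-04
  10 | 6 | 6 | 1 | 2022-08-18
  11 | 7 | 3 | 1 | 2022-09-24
SELECT AVG(signup_year) FROM customers WHERE city = 'Philadelphia'

Execution result:
NULL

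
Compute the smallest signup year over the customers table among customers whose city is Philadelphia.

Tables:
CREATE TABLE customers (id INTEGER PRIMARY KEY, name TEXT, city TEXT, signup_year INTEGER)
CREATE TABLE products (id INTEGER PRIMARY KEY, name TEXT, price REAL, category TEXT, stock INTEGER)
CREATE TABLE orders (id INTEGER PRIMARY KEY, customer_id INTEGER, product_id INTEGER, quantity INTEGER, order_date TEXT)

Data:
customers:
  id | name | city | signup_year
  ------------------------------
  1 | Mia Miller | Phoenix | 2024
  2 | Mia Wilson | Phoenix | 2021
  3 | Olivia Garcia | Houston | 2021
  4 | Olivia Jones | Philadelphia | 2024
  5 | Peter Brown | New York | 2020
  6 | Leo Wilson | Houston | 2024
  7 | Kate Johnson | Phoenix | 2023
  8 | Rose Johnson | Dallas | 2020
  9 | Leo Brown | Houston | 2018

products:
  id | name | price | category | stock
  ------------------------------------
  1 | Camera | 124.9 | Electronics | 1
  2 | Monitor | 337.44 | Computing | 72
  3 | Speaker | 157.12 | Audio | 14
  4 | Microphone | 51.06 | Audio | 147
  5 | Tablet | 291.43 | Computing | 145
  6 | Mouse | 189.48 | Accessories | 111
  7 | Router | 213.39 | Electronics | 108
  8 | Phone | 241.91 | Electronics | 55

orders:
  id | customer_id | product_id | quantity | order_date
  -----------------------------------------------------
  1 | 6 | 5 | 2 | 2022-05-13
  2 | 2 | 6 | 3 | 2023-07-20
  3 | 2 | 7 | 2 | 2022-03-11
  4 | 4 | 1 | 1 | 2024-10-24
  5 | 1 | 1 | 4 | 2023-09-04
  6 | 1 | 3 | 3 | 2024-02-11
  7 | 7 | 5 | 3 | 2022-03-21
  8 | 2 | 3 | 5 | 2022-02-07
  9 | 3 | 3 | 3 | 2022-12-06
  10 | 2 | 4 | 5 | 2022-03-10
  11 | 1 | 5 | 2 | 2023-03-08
SELECT MIN(signup_year) FROM customers WHERE city = 'Philadelphia'

Execution result:
2024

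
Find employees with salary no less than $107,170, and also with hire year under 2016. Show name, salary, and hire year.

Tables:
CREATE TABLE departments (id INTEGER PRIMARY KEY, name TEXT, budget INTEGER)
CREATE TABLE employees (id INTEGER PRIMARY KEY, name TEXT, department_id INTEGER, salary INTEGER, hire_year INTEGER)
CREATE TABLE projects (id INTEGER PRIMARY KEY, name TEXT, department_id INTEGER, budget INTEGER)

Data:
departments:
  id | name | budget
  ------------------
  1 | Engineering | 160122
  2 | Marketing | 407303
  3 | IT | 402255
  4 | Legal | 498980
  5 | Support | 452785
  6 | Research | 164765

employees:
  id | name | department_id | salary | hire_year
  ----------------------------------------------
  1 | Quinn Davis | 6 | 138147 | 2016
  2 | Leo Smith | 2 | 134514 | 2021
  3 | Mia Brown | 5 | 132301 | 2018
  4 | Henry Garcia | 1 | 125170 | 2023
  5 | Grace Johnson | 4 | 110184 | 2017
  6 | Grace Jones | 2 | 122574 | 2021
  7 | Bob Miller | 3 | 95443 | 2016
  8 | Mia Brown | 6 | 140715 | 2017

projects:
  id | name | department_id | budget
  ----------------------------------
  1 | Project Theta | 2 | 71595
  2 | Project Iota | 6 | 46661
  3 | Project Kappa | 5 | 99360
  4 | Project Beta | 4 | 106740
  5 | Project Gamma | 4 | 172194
SELECT name, salary, hire_year FROM employees WHERE salary >= 107170 AND hire_year < 2016

Execution result:
(no rows)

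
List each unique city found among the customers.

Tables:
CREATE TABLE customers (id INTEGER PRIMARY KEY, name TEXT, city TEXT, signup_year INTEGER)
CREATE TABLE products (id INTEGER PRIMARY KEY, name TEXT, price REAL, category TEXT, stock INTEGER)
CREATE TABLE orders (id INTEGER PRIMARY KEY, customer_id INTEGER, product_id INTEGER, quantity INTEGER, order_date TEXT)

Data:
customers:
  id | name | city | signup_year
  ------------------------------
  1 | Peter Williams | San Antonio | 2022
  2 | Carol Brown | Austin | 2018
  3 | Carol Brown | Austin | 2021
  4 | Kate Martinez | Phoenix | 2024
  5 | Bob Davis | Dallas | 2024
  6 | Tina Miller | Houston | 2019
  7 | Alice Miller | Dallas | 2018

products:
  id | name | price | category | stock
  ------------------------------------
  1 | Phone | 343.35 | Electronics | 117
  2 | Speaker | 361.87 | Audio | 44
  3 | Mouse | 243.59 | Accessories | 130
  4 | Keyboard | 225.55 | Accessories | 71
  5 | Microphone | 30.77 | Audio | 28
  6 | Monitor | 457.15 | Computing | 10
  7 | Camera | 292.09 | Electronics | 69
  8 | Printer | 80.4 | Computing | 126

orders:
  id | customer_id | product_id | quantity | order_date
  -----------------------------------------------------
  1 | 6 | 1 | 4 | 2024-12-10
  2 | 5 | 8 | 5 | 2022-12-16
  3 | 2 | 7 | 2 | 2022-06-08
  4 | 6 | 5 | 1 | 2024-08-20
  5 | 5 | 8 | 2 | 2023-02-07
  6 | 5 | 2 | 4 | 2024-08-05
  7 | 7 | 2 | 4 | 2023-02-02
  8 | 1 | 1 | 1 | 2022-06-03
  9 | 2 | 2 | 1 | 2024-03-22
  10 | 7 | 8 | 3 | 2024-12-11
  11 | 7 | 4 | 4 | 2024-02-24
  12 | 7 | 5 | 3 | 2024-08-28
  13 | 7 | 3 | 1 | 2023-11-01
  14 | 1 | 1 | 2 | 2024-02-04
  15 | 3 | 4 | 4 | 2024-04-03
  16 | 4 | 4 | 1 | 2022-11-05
SELECT DISTINCT city FROM customers

Execution result:
city
San Antonio
Austin
Phoenix
Dallas
Houston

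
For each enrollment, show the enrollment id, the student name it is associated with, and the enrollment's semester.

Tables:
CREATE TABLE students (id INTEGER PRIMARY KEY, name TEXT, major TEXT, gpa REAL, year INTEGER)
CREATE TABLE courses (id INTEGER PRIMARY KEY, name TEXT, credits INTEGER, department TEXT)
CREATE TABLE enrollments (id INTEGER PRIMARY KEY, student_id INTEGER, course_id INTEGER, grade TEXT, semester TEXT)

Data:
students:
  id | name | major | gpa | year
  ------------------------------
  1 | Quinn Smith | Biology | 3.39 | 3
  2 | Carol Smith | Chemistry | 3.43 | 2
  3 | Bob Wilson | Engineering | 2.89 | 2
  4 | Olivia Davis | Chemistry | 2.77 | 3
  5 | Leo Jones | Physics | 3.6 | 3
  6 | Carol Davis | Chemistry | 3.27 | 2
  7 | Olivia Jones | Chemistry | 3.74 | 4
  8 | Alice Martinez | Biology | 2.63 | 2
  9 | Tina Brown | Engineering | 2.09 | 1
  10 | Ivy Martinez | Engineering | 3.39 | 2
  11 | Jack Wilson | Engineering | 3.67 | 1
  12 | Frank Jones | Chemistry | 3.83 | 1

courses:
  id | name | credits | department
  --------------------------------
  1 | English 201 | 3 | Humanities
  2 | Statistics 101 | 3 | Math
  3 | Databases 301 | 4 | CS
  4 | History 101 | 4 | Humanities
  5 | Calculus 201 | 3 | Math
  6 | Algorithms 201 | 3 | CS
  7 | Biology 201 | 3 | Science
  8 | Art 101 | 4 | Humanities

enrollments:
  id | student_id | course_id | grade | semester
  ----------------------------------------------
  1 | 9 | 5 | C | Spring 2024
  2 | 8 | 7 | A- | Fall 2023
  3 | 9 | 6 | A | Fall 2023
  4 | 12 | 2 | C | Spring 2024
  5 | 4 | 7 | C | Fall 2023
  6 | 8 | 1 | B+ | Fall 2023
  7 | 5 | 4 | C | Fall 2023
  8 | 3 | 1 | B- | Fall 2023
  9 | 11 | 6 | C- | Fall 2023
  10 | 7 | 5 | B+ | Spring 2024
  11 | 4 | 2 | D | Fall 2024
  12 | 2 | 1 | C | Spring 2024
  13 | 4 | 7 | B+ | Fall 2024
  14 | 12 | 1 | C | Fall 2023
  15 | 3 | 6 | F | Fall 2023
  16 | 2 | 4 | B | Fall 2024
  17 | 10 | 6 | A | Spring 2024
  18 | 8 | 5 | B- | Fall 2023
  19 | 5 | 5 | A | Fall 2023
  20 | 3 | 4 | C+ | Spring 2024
SELECT c.id, p.name AS student, c.semester FROM enrollments c JOIN students p ON c.student_id = p.id

Execution result:
id | student | semester
1 | Tina Brown | Spring 2024
2 | Alice Martinez | Fall 2023
3 | Tina Brown | Fall 2023
4 | Frank Jones | Spring 2024
5 | Olivia Davis | Fall 2023
6 | Alice Martinez | Fall 2023
7 | Leo Jones | Fall 2023
8 | Bob Wilson | Fall 2023
9 | Jack Wilson | Fall 2023
10 | Olivia Jones | Spring 2024
11 | Olivia Davis | Fall 2024
12 | Carol Smith | Spring 2024
13 | Olivia Davis | Fall 2024
14 | Frank Jones | Fall 2023
15 | Bob Wilson | Fall 2023
16 | Carol Smith | Fall 2024
17 | Ivy Martinez | Spring 2024
18 | Alice Martinez | Fall 2023
19 | Leo Jones | Fall 2023
20 | Bob Wilson | Spring 2024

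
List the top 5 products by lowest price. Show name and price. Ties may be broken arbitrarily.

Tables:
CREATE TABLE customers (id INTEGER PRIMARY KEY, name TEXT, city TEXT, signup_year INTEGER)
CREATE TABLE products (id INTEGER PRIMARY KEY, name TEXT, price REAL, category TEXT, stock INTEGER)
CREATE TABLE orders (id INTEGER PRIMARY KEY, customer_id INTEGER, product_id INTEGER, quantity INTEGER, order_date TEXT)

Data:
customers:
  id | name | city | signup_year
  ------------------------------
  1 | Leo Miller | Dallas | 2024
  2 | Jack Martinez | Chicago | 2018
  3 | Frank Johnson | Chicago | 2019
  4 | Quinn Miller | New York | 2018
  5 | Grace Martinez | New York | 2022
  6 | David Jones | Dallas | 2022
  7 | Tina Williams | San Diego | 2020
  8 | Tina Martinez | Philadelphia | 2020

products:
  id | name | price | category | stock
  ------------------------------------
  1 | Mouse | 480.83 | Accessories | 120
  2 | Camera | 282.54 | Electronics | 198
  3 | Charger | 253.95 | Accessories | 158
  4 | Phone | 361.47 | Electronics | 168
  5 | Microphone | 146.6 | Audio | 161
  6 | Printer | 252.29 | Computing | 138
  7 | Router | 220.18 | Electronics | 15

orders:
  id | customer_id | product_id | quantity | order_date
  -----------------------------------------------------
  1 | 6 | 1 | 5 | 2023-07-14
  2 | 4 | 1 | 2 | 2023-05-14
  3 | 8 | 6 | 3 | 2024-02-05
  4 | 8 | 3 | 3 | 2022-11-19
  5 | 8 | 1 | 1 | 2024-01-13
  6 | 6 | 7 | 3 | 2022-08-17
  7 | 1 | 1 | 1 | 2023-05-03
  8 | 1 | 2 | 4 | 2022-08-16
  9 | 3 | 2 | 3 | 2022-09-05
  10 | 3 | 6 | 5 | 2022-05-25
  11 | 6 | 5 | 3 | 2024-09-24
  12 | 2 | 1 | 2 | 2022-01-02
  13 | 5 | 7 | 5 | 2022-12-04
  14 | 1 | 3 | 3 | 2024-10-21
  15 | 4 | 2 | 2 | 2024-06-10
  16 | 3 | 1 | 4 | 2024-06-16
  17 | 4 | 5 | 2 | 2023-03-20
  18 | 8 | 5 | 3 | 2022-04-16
SELECT name, price FROM products ORDER BY price ASC LIMIT 5

Execution result:
name | price
Microphone | 146.60
Router | 220.18
Printer | 252.29
Charger | 253.95
Camera | 282.54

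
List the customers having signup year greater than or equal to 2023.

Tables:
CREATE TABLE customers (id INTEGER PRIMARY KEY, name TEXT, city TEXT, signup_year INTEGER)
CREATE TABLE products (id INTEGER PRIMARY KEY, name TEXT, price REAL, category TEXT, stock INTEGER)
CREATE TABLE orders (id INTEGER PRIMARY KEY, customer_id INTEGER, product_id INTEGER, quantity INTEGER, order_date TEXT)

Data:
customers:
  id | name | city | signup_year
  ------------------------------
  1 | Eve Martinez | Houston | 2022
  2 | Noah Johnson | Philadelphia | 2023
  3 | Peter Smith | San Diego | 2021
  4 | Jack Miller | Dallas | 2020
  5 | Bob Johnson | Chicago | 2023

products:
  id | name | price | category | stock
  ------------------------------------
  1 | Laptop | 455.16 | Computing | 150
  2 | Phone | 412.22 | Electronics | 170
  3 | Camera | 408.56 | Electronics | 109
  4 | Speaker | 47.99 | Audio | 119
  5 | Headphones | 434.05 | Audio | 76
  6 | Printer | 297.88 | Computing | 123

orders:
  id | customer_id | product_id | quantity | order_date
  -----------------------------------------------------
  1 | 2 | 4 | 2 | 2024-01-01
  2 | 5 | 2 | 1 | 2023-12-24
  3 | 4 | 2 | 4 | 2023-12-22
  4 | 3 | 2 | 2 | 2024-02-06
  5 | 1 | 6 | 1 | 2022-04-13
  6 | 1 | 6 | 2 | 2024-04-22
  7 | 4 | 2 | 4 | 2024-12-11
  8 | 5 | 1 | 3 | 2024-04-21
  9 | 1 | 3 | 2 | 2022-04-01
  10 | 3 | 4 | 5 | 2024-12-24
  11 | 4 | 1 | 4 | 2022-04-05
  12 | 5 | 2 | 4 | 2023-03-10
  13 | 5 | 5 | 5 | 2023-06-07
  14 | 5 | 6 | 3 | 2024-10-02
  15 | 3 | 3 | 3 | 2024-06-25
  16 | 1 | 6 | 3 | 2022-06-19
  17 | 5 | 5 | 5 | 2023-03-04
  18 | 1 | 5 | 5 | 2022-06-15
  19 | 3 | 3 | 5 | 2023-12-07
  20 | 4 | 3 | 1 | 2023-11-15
SELECT name, signup_year FROM customers WHERE signup_year >= 2023

Execution result:
name | signup_year
Noah Johnson | 2023
Bob Johnson | 2023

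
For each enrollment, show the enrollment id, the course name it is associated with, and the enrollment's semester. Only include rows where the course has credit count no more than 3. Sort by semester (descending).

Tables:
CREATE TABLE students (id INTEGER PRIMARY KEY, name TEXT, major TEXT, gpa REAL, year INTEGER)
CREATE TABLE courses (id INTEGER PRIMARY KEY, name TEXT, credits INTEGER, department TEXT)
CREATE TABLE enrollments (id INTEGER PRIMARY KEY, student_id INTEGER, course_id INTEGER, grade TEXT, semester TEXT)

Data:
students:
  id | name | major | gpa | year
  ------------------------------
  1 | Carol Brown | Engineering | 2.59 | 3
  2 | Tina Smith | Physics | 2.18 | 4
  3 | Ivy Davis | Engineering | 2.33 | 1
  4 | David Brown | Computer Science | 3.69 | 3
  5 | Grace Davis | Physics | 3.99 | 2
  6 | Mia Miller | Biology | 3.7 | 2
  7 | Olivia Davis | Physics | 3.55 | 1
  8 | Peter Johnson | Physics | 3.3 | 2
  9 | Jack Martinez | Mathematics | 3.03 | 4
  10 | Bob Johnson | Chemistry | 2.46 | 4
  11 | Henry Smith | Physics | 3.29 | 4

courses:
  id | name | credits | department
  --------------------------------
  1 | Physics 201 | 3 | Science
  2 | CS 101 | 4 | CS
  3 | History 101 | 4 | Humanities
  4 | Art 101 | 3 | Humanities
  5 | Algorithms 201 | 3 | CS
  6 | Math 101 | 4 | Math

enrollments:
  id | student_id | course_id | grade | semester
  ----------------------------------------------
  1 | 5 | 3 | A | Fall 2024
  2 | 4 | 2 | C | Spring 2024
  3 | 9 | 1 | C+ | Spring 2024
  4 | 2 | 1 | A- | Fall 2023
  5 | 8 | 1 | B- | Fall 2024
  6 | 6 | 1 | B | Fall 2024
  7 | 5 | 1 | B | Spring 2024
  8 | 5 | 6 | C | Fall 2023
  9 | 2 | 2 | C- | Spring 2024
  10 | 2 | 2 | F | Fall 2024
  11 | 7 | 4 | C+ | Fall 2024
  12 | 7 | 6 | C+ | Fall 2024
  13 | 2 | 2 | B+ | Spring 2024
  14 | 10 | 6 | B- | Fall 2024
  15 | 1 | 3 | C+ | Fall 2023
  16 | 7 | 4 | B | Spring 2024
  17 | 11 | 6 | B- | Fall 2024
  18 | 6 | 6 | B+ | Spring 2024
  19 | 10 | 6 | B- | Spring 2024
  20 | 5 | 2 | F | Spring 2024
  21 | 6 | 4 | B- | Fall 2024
SELECT c.id, p.name AS course, c.semester FROM enrollments c JOIN courses p ON c.course_id = p.id WHERE p.credits <= 3 ORDER BY c.semester DESC

Execution result:
id | course | semester
3 | Physics 201 | Spring 2024
7 | Physics 201 | Spring 2024
16 | Art 101 | Spring 2024
5 | Physics 201 | Fall 2024
6 | Physics 201 | Fall 2024
11 | Art 101 | Fall 2024
21 | Art 101 | Fall 2024
4 | Physics 201 | Fall 2023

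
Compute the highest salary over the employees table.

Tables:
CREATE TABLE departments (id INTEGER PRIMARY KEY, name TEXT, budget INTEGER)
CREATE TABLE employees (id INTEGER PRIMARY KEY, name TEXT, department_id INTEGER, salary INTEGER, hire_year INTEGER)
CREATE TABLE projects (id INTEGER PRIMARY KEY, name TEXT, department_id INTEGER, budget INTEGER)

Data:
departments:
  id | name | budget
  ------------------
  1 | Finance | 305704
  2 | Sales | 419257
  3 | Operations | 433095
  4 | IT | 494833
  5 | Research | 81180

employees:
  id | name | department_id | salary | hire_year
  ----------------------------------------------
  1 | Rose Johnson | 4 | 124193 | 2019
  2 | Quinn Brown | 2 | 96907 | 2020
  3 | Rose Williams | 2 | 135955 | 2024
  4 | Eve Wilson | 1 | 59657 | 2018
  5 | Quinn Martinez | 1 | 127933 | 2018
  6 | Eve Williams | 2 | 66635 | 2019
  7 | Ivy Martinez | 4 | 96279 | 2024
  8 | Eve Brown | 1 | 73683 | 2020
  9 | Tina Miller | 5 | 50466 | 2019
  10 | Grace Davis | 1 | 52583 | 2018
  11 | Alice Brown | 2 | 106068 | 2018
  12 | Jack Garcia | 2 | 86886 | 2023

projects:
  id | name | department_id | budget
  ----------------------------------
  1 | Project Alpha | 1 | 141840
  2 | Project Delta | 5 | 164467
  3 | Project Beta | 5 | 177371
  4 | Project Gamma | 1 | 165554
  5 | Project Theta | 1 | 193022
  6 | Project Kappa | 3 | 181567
SELECT MAX(salary) FROM employees

Execution result:
135955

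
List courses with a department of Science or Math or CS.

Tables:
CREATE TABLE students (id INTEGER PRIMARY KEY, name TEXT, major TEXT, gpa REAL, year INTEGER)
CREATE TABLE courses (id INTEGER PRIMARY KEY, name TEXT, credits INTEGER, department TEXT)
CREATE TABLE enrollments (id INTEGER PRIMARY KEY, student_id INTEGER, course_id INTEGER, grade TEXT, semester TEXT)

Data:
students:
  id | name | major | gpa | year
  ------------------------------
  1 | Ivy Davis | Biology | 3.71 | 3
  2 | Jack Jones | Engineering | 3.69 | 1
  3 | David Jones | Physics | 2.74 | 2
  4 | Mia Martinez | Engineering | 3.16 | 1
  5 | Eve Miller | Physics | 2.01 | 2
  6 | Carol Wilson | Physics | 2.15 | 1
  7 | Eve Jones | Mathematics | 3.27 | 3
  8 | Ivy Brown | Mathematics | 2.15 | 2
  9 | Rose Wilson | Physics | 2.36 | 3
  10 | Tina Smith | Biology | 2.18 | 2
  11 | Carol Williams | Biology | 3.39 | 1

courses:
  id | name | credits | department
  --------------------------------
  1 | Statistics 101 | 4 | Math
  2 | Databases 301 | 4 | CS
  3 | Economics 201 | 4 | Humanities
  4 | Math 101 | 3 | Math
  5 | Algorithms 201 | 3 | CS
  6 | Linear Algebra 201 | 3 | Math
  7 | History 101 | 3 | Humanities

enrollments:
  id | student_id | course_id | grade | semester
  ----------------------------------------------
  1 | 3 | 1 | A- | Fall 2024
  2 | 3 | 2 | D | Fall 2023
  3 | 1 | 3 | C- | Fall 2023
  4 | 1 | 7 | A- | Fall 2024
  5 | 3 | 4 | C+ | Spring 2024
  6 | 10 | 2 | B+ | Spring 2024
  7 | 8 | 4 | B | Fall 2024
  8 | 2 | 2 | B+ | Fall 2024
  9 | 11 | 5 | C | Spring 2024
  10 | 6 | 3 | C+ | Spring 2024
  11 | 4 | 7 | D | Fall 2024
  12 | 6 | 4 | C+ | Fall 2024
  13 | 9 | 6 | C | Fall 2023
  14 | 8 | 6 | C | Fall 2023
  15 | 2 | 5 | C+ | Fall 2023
SELECT name, department FROM courses WHERE department IN ('Science', 'Math', 'CS')

Execution result:
name | department
Statistics 101 | Math
Databases 301 | CS
Math 101 | Math
Algorithms 201 | CS
Linear Algebra 201 | Math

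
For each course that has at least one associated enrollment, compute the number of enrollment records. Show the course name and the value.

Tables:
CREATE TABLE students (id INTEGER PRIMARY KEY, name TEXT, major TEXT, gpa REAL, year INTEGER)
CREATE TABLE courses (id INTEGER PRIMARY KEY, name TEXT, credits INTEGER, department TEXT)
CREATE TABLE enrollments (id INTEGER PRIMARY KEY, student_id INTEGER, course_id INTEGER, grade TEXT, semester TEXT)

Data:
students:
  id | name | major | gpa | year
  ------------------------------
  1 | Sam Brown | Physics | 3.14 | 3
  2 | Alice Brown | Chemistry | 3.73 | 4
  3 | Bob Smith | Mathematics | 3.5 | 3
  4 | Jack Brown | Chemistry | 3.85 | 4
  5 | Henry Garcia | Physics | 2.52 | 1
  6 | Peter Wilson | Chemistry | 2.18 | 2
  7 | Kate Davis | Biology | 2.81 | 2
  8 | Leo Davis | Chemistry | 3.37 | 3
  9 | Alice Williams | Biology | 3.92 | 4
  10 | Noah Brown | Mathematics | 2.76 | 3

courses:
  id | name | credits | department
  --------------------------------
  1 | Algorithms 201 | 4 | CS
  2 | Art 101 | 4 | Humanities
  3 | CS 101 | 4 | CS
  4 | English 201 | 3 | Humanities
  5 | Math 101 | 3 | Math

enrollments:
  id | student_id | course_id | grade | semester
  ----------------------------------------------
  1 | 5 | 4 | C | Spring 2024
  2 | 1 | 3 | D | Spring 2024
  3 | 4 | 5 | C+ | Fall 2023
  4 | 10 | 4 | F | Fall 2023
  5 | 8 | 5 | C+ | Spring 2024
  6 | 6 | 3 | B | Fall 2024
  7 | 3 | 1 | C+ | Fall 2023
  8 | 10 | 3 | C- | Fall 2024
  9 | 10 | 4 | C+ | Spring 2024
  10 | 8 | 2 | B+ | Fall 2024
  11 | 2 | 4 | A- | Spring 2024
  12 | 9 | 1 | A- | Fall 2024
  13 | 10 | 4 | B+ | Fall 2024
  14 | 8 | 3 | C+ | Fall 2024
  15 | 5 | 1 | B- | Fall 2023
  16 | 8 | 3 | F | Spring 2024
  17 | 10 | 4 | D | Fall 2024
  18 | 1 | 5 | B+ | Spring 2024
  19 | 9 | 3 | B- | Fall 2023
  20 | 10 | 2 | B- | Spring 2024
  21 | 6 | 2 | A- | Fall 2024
SELECT p.name, COUNT(*) AS n FROM enrollments c JOIN courses p ON c.course_id = p.id GROUP BY p.id, p.name

Execution result:
name | n
Algorithms 201 | 3
Art 101 | 3
CS 101 | 6
English 201 | 6
Math 101 | 3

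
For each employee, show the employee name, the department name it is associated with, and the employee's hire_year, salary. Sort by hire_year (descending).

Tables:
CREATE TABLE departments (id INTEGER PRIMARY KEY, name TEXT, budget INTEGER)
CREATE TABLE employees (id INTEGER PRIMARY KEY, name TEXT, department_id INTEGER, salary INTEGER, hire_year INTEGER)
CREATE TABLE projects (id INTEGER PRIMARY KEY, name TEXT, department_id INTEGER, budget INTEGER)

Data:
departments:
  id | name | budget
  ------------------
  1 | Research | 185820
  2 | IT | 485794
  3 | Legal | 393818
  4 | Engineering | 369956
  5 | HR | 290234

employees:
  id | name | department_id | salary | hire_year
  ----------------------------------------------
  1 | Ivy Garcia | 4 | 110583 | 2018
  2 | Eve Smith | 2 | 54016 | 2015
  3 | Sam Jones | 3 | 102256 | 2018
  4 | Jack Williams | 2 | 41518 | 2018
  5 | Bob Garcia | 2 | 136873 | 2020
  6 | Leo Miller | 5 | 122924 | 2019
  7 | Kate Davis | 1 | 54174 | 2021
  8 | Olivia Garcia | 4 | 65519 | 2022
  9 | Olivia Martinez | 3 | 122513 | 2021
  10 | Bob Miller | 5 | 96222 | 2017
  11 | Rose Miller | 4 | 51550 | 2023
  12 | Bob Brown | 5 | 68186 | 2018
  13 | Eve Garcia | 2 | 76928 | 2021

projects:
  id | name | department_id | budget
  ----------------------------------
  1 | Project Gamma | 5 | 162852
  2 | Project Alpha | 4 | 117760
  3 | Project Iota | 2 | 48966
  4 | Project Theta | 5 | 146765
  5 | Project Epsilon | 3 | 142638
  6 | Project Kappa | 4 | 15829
SELECT c.name, p.name AS department, c.hire_year, c.salary FROM employees c JOIN departments p ON c.department_id = p.id ORDER BY c.hire_year DESC

Execution result:
name | department | hire_year | salary
Rose Miller | Engineering | 2023 | 51550
Olivia Garcia | Engineering | 2022 | 65519
Kate Davis | Research | 2021 | 54174
Olivia Martinez | Legal | 2021 | 122513
Eve Garcia | IT | 2021 | 76928
Bob Garcia | IT | 2020 | 136873
Leo Miller | HR | 2019 | 122924
Ivy Garcia | Engineering | 2018 | 110583
Sam Jones | Legal | 2018 | 102256
Jack Williams | IT | 2018 | 41518
Bob Brown | HR | 2018 | 68186
Bob Miller | HR | 2017 | 96222
Eve Smith | IT | 2015 | 54016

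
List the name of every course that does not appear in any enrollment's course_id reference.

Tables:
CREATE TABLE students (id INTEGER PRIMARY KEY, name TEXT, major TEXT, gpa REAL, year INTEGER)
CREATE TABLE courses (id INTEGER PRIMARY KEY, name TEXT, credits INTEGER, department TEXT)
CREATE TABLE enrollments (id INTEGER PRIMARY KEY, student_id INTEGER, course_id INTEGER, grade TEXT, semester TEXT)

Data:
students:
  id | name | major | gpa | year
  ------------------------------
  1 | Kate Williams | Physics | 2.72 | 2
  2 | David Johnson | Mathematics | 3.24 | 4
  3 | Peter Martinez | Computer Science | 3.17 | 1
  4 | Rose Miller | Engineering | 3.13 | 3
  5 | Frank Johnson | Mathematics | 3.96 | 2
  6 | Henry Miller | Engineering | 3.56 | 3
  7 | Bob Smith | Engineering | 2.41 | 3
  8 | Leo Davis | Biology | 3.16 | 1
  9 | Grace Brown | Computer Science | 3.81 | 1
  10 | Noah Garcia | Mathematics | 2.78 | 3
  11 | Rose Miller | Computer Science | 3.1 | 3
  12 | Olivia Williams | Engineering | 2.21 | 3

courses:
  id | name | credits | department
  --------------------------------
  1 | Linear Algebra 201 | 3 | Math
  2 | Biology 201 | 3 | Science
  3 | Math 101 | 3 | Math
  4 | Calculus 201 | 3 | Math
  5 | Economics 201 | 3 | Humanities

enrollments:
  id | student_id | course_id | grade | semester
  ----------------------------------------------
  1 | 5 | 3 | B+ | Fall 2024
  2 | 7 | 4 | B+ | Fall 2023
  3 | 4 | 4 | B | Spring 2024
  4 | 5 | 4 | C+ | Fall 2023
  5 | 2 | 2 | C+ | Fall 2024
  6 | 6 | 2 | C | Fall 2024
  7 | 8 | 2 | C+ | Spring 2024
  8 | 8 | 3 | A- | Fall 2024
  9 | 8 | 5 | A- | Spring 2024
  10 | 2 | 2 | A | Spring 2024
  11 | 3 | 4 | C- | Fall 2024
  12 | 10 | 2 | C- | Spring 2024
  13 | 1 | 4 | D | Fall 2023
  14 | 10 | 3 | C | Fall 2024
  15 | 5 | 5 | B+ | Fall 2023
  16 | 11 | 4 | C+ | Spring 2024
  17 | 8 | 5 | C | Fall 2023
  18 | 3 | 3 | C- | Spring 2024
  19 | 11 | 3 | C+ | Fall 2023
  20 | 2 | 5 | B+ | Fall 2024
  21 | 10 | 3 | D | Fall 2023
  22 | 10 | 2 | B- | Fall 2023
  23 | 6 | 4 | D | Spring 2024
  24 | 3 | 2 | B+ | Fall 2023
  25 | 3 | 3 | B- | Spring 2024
SELECT p.name FROM courses p LEFT JOIN enrollments c ON c.course_id = p.id WHERE c.id IS NULL

Execution result:
Linear Algebra 201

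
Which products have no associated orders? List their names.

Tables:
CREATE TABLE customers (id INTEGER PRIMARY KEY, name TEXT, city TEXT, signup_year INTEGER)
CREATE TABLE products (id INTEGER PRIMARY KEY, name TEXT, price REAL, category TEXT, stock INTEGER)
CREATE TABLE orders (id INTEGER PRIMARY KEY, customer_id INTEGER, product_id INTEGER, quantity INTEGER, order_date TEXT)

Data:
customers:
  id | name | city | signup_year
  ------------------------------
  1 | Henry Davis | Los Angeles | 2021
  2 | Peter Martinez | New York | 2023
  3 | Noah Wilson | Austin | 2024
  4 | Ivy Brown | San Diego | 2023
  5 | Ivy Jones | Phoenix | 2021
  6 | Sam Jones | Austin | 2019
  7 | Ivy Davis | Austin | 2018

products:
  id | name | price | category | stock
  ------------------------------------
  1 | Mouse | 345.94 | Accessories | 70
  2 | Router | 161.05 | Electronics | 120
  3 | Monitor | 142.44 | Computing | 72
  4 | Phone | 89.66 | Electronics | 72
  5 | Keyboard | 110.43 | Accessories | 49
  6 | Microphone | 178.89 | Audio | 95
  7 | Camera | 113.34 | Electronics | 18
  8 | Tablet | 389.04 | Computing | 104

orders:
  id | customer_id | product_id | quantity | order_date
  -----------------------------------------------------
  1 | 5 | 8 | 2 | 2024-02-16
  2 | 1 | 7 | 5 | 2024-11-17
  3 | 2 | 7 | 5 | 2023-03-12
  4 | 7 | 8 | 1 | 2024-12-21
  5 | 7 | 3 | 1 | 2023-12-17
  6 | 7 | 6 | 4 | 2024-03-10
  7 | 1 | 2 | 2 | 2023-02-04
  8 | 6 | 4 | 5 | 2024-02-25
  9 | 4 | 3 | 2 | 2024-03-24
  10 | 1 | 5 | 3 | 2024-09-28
SELECT p.name FROM products p LEFT JOIN orders c ON c.product_id = p.id WHERE c.id IS NULL

Execution result:
Mouse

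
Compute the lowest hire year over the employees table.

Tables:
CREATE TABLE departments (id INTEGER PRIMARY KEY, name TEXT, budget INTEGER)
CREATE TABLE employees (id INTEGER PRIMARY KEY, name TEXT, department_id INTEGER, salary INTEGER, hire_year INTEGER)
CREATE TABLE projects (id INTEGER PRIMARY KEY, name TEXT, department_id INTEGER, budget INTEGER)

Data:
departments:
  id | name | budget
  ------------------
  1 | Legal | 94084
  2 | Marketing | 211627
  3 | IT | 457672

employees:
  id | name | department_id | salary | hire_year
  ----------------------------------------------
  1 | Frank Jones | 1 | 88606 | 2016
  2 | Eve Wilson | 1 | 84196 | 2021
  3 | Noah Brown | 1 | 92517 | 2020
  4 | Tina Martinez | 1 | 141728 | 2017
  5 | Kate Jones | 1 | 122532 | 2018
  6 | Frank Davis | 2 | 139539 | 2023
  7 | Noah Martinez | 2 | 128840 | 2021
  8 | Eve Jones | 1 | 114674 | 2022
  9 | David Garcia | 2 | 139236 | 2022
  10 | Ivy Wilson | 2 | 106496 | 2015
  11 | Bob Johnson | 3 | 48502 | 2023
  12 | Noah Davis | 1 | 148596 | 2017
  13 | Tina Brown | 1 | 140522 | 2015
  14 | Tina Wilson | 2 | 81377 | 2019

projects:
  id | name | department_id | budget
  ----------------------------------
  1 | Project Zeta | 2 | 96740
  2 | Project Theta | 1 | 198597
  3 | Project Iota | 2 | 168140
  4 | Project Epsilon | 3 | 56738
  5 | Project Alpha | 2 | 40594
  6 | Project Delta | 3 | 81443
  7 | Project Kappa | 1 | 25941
SELECT MIN(hire_year) FROM employees

Execution result:
2015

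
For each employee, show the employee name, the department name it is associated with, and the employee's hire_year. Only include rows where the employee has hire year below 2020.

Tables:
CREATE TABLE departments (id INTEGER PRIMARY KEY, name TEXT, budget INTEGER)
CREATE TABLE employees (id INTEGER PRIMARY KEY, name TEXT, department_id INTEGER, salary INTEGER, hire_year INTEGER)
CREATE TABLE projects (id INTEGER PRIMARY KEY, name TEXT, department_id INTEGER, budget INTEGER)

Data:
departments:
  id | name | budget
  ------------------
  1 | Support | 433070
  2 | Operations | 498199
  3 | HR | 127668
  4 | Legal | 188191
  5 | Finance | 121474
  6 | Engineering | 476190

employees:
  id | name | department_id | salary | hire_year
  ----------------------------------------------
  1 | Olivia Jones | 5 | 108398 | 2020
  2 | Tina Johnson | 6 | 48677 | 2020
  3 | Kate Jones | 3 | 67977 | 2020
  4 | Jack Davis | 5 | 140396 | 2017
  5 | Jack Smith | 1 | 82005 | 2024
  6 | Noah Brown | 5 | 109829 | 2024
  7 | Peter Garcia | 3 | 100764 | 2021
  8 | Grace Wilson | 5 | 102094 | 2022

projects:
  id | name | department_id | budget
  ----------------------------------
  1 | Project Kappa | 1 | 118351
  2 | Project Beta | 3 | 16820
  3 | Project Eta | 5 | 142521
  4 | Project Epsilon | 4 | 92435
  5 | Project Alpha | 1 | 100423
SELECT c.name, p.name AS department, c.hire_year FROM employees c JOIN departments p ON c.department_id = p.id WHERE c.hire_year < 2020

Execution result:
name | department | hire_year
Jack Davis | Finance | 2017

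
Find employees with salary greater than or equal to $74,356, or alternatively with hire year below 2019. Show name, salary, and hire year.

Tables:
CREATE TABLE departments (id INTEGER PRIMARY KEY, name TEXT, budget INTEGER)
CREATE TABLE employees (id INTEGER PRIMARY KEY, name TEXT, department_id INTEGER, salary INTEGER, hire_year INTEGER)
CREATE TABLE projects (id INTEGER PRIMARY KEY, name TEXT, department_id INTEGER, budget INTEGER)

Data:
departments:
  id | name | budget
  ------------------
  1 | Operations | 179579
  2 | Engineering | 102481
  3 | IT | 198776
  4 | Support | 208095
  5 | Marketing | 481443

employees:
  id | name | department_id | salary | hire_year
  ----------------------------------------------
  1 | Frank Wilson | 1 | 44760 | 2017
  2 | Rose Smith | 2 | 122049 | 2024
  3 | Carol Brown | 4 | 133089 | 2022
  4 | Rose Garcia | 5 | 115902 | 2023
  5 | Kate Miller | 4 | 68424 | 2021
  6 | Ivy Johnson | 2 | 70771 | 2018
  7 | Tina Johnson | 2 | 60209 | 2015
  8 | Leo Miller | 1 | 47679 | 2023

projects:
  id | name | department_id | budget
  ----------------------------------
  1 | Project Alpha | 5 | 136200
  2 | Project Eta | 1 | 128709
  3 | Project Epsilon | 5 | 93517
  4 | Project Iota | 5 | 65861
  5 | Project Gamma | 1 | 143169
SELECT name, salary, hire_year FROM employees WHERE salary >= 74356 OR hire_year < 2019

Execution result:
name | salary | hire_year
Frank Wilson | 44760 | 2017
Rose Smith | 122049 | 2024
Carol Brown | 133089 | 2022
Rose Garcia | 115902 | 2023
Ivy Johnson | 70771 | 2018
Tina Johnson | 60209 | 2015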